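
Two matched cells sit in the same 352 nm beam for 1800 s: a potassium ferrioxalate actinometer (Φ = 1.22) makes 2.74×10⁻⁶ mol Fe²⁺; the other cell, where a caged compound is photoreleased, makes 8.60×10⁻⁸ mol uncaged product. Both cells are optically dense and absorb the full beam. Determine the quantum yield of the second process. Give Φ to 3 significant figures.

Photons absorbed by the actinometer: 2.74×10⁻⁶ / 1.22 = 2.246×10⁻⁶ mol.
Φ(unknown) = 8.60×10⁻⁸ / 2.246×10⁻⁶ = 0.0383.

Φ = 0.0383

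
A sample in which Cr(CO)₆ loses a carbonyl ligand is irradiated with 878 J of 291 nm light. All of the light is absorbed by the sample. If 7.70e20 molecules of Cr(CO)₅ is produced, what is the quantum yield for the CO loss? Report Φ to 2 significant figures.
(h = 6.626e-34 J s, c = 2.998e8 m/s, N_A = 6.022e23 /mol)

Product: 7.70e20 / 6.022e23 = 0.001279 mol.
Photon energy at 291 nm: hc/λ = (6.626e-34)(2.998e8)/(291e-9) = 6.826e-19 J.
Photons incident: 878 / 6.826e-19 = 1.286e21, i.e. 1.286e21/6.022e23 = 0.002136 mol.
Φ = 0.001279 mol / 0.002136 mol photons = 0.60.

Φ = 0.60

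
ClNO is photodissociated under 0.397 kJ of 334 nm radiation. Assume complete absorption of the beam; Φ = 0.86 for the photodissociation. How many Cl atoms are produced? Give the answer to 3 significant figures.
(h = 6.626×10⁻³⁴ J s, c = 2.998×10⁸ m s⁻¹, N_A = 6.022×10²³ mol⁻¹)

5.74×10²⁰ atoms

Photon energy at 334 nm: hc/λ = (6.626×10⁻³⁴)(2.998×10⁸)/(334×10⁻⁹) = 5.948×10⁻¹⁹ J.
Incident energy: 0.397 kJ = 397 J.
Photons incident: 397 / 5.948×10⁻¹⁹ = 6.675×10²⁰, i.e. 6.675×10²⁰/6.022×10²³ = 0.001108 mol.
Product: Φ × n_abs = 0.86 × 0.001108 = 9.529×10⁻⁴ mol.
As a count: 9.529×10⁻⁴ × 6.022×10²³ = 5.74×10²⁰.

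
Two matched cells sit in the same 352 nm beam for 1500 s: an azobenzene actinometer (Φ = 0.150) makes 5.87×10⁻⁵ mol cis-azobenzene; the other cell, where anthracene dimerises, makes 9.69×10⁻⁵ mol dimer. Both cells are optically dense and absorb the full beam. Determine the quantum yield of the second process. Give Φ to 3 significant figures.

Photons absorbed by the actinometer: 5.87×10⁻⁵ / 0.150 = 3.913×10⁻⁴ mol.
Φ(unknown) = 9.69×10⁻⁵ / 3.913×10⁻⁴ = 0.248.

Φ = 0.248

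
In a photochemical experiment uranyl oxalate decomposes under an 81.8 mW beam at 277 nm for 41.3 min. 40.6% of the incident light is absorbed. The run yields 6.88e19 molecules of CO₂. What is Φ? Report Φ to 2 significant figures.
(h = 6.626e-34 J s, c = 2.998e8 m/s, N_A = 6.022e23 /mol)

Φ = 0.60

Product: 6.88e19 / 6.022e23 = 1.142e-4 mol.
Photon energy at 277 nm: hc/λ = (6.626e-34)(2.998e8)/(277e-9) = 7.171e-19 J.
Energy delivered: (81.8 mW)(2478 s) = 202.7 J.
Photons incident: 202.7 / 7.171e-19 = 2.827e20, i.e. 2.827e20/6.022e23 = 4.694e-4 mol.
Photons absorbed: 0.406 × 4.694e-4 = 1.906e-4 mol.
Φ = 1.142e-4 mol / 1.906e-4 mol photons = 0.60.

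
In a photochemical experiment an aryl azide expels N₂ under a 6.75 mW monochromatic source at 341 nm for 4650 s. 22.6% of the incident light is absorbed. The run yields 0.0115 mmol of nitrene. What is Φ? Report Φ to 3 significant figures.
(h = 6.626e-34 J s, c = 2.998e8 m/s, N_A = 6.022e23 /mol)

Φ = 0.569

Product: 0.0115 mmol = 1.15e-5 mol.
Photon energy at 341 nm: hc/λ = (6.626e-34)(2.998e8)/(341e-9) = 5.825e-19 J.
Energy delivered: (6.75 mW)(4650 s) = 31.39 J.
Photons incident: 31.39 / 5.825e-19 = 5.389e19, i.e. 5.389e19/6.022e23 = 8.949e-5 mol.
Photons absorbed: 0.226 × 8.949e-5 = 2.022e-5 mol.
Φ = 1.15e-5 mol / 2.022e-5 mol photons = 0.569.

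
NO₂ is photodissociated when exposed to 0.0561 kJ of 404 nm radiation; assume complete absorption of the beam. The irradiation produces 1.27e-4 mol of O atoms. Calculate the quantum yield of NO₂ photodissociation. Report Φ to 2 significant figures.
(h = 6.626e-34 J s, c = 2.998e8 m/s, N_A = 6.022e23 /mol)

Photon energy at 404 nm: hc/λ = (6.626e-34)(2.998e8)/(404e-9) = 4.917e-19 J.
Incident energy: 0.0561 kJ = 56.1 J.
Photons incident: 56.1 / 4.917e-19 = 1.141e20, i.e. 1.141e20/6.022e23 = 1.895e-4 mol.
Φ = 1.27e-4 mol / 1.895e-4 mol photons = 0.67.

Φ = 0.67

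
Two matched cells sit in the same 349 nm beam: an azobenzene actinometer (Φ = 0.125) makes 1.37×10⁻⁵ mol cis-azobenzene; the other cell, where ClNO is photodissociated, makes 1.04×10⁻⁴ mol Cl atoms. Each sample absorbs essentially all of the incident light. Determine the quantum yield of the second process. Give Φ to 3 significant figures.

Φ = 0.949

Photons absorbed by the actinometer: 1.37×10⁻⁵ / 0.125 = 1.096×10⁻⁴ mol.
Φ(unknown) = 1.04×10⁻⁴ / 1.096×10⁻⁴ = 0.949.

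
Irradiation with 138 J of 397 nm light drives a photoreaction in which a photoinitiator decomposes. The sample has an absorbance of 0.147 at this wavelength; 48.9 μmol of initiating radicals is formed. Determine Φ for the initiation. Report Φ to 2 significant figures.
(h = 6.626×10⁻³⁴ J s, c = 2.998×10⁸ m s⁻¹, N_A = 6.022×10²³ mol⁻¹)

Product: 48.9 μmol = 4.89×10⁻⁵ mol.
Photon energy at 397 nm: hc/λ = (6.626×10⁻³⁴)(2.998×10⁸)/(397×10⁻⁹) = 5.004×10⁻¹⁹ J.
Photons incident: 138 / 5.004×10⁻¹⁹ = 2.758×10²⁰, i.e. 2.758×10²⁰/6.022×10²³ = 4.580×10⁻⁴ mol.
Fraction absorbed: 1 − 10^(−0.147) = 0.2871.
Photons absorbed: 0.2871 × 4.580×10⁻⁴ = 1.315×10⁻⁴ mol.
Φ = 4.89×10⁻⁵ mol / 1.315×10⁻⁴ mol photons = 0.37.

Φ = 0.37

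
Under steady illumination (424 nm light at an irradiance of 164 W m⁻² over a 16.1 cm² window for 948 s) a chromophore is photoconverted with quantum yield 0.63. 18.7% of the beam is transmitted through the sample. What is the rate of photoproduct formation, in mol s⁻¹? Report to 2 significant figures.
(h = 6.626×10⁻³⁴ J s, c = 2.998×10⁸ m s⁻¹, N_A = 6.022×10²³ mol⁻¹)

4.8×10⁻⁷ mol s⁻¹

Photon energy at 424 nm: hc/λ = (6.626×10⁻³⁴)(2.998×10⁸)/(424×10⁻⁹) = 4.685×10⁻¹⁹ J.
Energy delivered: (164 W m⁻²)(16.1×10⁻⁴ m²)(948 s) = 250.3 J.
Photons incident: 250.3 / 4.685×10⁻¹⁹ = 5.343×10²⁰, i.e. 5.343×10²⁰/6.022×10²³ = 8.872×10⁻⁴ mol.
Fraction absorbed: 1 − 18.7/100 = 0.8130.
Photons absorbed: 0.8130 × 8.872×10⁻⁴ = 7.213×10⁻⁴ mol.
Product formed: 0.63 × 7.213×10⁻⁴ = 4.544×10⁻⁴ mol.
Rate: 4.544×10⁻⁴ / 948 s = 4.8×10⁻⁷ mol s⁻¹.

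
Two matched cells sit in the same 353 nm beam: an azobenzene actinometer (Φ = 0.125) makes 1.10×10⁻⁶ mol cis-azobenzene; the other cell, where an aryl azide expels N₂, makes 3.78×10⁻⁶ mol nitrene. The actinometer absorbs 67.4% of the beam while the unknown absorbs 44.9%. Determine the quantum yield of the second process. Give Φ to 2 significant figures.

Photons absorbed by the actinometer: 1.10×10⁻⁶ / 0.125 = 8.800×10⁻⁶ mol.
Incident flux: 8.800×10⁻⁶ / 0.674 = 1.306×10⁻⁵ einstein.
Absorbed by unknown: 0.449 × 1.306×10⁻⁵ = 5.864×10⁻⁶ mol.
Φ(unknown) = 3.78×10⁻⁶ / 5.864×10⁻⁶ = 0.64.

Φ = 0.64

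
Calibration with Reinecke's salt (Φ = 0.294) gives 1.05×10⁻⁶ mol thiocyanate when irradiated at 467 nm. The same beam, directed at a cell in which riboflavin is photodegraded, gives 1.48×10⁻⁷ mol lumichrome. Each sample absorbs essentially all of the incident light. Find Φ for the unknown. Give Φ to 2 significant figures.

Φ = 0.041

Photons absorbed by the actinometer: 1.05×10⁻⁶ / 0.294 = 3.571×10⁻⁶ mol.
Φ(unknown) = 1.48×10⁻⁷ / 3.571×10⁻⁶ = 0.041.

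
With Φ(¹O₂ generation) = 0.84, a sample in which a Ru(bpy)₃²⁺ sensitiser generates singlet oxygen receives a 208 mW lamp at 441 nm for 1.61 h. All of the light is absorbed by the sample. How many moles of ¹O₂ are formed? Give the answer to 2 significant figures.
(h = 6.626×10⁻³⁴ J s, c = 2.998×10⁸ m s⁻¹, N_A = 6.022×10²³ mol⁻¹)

0.0037 mol

Photon energy at 441 nm: hc/λ = (6.626×10⁻³⁴)(2.998×10⁸)/(441×10⁻⁹) = 4.504×10⁻¹⁹ J.
Energy delivered: (208 mW)(5796 s) = 1206 J.
Photons incident: 1206 / 4.504×10⁻¹⁹ = 2.678×10²¹, i.e. 2.678×10²¹/6.022×10²³ = 0.004447 mol.
Product: Φ × n_abs = 0.84 × 0.004447 = 0.003735 mol.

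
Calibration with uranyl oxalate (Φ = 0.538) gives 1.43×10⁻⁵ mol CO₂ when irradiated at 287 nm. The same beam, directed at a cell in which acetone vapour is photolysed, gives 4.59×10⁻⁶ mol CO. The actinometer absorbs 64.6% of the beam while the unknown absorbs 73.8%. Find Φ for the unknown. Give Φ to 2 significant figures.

Photons absorbed by the actinometer: 1.43×10⁻⁵ / 0.538 = 2.658×10⁻⁵ mol.
Incident flux: 2.658×10⁻⁵ / 0.646 = 4.115×10⁻⁵ einstein.
Absorbed by unknown: 0.738 × 4.115×10⁻⁵ = 3.037×10⁻⁵ mol.
Φ(unknown) = 4.59×10⁻⁶ / 3.037×10⁻⁵ = 0.15.

Φ = 0.15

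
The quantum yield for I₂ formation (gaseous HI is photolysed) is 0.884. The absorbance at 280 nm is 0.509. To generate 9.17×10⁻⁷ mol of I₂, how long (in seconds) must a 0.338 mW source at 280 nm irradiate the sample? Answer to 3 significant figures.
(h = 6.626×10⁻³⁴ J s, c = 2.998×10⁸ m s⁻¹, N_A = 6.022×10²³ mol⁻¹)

Photons that must be absorbed: 9.17×10⁻⁷ / 0.884 = 1.037×10⁻⁶ mol.
Fraction absorbed: 1 − 10^(−0.509) = 0.6903.
Incident photons needed: 1.037×10⁻⁶ / 0.6903 = 1.502×10⁻⁶ mol.
Photon energy: hc/λ = 7.095×10⁻¹⁹ J; per mole, 4.273×10⁵ J mol⁻¹.
Energy required: 1.502×10⁻⁶ × 4.273×10⁵ = 0.6418 J.
Time: 0.6418 J / 0.000338 W = 1900 s.

t ≈ 1900 s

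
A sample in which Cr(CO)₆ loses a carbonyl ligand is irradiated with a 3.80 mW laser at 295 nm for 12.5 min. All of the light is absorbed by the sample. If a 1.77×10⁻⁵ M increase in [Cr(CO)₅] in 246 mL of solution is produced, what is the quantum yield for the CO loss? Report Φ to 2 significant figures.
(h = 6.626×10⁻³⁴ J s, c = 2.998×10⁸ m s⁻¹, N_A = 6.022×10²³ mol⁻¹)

Product: (1.77×10⁻⁵ M)(0.246 L) = 4.354×10⁻⁶ mol.
Photon energy at 295 nm: hc/λ = (6.626×10⁻³⁴)(2.998×10⁸)/(295×10⁻⁹) = 6.734×10⁻¹⁹ J.
Energy delivered: (3.80 mW)(750 s) = 2.850 J.
Photons incident: 2.850 / 6.734×10⁻¹⁹ = 4.232×10¹⁸, i.e. 4.232×10¹⁸/6.022×10²³ = 7.028×10⁻⁶ mol.
Φ = 4.354×10⁻⁶ mol / 7.028×10⁻⁶ mol photons = 0.62.

Φ = 0.62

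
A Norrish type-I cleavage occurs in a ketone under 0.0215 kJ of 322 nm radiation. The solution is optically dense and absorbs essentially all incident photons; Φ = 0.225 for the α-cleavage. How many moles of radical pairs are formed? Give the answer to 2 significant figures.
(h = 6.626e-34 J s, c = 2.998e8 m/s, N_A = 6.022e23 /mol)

Photon energy at 322 nm: hc/λ = (6.626e-34)(2.998e8)/(322e-9) = 6.169e-19 J.
Incident energy: 0.0215 kJ = 21.5 J.
Photons incident: 21.5 / 6.169e-19 = 3.485e19, i.e. 3.485e19/6.022e23 = 5.787e-5 mol.
Product: Φ × n_abs = 0.225 × 5.787e-5 = 1.302e-5 mol.

1.3e-5 mol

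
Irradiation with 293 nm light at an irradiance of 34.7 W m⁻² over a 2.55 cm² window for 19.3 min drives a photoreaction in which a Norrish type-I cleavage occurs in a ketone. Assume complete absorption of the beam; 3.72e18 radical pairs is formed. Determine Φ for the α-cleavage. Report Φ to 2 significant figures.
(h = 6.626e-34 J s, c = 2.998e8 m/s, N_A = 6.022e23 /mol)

Product: 3.72e18 / 6.022e23 = 6.177e-6 mol.
Photon energy at 293 nm: hc/λ = (6.626e-34)(2.998e8)/(293e-9) = 6.780e-19 J.
Energy delivered: (34.7 W m⁻²)(2.55e-4 m²)(1158 s) = 10.25 J.
Photons incident: 10.25 / 6.780e-19 = 1.512e19, i.e. 1.512e19/6.022e23 = 2.511e-5 mol.
Φ = 6.177e-6 mol / 2.511e-5 mol photons = 0.25.

Φ = 0.25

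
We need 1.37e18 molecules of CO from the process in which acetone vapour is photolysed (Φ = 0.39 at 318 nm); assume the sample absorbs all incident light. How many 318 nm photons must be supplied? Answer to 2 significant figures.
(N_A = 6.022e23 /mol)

Product: 1.37e18 / 6.022e23 = 2.275e-6 mol.
Photons that must be absorbed: 2.275e-6 / 0.39 = 5.833e-6 mol.
Photon count: 5.833e-6 × 6.022e23 = 3.5e18.

3.5e18 photons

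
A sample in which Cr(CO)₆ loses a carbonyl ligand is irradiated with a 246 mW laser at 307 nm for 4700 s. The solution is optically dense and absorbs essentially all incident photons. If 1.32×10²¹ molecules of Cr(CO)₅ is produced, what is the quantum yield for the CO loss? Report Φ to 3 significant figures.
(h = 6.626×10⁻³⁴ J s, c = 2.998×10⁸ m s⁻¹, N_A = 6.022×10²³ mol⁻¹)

Product: 1.32×10²¹ / 6.022×10²³ = 0.002192 mol.
Photon energy at 307 nm: hc/λ = (6.626×10⁻³⁴)(2.998×10⁸)/(307×10⁻⁹) = 6.471×10⁻¹⁹ J.
Energy delivered: (246 mW)(4700 s) = 1156 J.
Photons incident: 1156 / 6.471×10⁻¹⁹ = 1.786×10²¹, i.e. 1.786×10²¹/6.022×10²³ = 0.002966 mol.
Φ = 0.002192 mol / 0.002966 mol photons = 0.739.

Φ = 0.739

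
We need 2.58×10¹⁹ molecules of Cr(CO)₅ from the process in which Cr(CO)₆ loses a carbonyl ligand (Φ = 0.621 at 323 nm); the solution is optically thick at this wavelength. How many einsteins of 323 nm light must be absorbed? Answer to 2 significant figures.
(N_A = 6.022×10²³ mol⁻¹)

Product: 2.58×10¹⁹ / 6.022×10²³ = 4.284×10⁻⁵ mol.
Photons that must be absorbed: 4.284×10⁻⁵ / 0.621 = 6.899×10⁻⁵ mol.

6.9×10⁻⁵ einstein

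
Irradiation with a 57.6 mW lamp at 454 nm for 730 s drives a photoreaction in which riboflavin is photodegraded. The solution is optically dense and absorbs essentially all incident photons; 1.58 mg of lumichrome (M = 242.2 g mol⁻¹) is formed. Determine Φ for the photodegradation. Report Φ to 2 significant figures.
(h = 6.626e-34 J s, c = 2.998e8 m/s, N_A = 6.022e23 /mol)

Product: 1.58 mg / 242.2 g mol⁻¹ = 6.524e-6 mol.
Photon energy at 454 nm: hc/λ = (6.626e-34)(2.998e8)/(454e-9) = 4.375e-19 J.
Energy delivered: (57.6 mW)(730 s) = 42.05 J.
Photons incident: 42.05 / 4.375e-19 = 9.611e19, i.e. 9.611e19/6.022e23 = 1.596e-4 mol.
Φ = 6.524e-6 mol / 1.596e-4 mol photons = 0.041.

Φ = 0.041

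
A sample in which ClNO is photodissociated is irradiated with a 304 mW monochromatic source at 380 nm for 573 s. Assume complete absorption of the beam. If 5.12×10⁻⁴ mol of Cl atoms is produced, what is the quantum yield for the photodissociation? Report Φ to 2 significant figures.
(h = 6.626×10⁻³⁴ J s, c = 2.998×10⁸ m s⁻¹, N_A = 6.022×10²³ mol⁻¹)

Photon energy at 380 nm: hc/λ = (6.626×10⁻³⁴)(2.998×10⁸)/(380×10⁻⁹) = 5.228×10⁻¹⁹ J.
Energy delivered: (304 mW)(573 s) = 174.2 J.
Photons incident: 174.2 / 5.228×10⁻¹⁹ = 3.332×10²⁰, i.e. 3.332×10²⁰/6.022×10²³ = 5.533×10⁻⁴ mol.
Φ = 5.12×10⁻⁴ mol / 5.533×10⁻⁴ mol photons = 0.93.

Φ = 0.93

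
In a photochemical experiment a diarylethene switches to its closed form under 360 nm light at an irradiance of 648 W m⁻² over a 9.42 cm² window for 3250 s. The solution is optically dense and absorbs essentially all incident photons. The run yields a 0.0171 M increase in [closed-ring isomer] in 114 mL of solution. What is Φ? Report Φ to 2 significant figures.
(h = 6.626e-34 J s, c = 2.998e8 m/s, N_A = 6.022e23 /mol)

Product: (0.0171 M)(0.114 L) = 0.001949 mol.
Photon energy at 360 nm: hc/λ = (6.626e-34)(2.998e8)/(360e-9) = 5.518e-19 J.
Energy delivered: (648 W m⁻²)(9.42e-4 m²)(3250 s) = 1984 J.
Photons incident: 1984 / 5.518e-19 = 3.596e21, i.e. 3.596e21/6.022e23 = 0.005971 mol.
Φ = 0.001949 mol / 0.005971 mol photons = 0.33.

Φ = 0.33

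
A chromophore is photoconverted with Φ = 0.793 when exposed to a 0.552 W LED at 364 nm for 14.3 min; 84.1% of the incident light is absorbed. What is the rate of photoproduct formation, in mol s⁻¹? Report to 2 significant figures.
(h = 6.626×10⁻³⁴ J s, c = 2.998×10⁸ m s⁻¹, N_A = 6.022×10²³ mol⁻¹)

1.1×10⁻⁶ mol s⁻¹

Photon energy at 364 nm: hc/λ = (6.626×10⁻³⁴)(2.998×10⁸)/(364×10⁻⁹) = 5.457×10⁻¹⁹ J.
Energy delivered: (0.552 W)(858 s) = 473.6 J.
Photons incident: 473.6 / 5.457×10⁻¹⁹ = 8.679×10²⁰, i.e. 8.679×10²⁰/6.022×10²³ = 0.001441 mol.
Photons absorbed: 0.841 × 0.001441 = 0.001212 mol.
Product formed: 0.793 × 0.001212 = 9.611×10⁻⁴ mol.
Rate: 9.611×10⁻⁴ / 858 s = 1.1×10⁻⁶ mol s⁻¹.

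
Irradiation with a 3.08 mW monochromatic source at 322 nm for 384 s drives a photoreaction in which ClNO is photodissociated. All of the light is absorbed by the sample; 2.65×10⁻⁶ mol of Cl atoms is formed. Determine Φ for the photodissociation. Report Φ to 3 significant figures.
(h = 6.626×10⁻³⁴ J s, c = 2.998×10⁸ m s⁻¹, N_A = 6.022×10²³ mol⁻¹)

Φ = 0.832

Photon energy at 322 nm: hc/λ = (6.626×10⁻³⁴)(2.998×10⁸)/(322×10⁻⁹) = 6.169×10⁻¹⁹ J.
Energy delivered: (3.08 mW)(384 s) = 1.183 J.
Photons incident: 1.183 / 6.169×10⁻¹⁹ = 1.918×10¹⁸, i.e. 1.918×10¹⁸/6.022×10²³ = 3.185×10⁻⁶ mol.
Φ = 2.65×10⁻⁶ mol / 3.185×10⁻⁶ mol photons = 0.832.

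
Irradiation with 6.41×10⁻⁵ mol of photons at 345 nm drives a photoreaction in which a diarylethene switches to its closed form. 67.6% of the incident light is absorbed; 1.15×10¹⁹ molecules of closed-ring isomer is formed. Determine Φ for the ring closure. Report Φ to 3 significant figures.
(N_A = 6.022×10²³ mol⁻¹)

Φ = 0.441

Product: 1.15×10¹⁹ / 6.022×10²³ = 1.910×10⁻⁵ mol.
Photons absorbed: 0.676 × 6.41×10⁻⁵ = 4.333×10⁻⁵ mol.
Φ = 1.910×10⁻⁵ mol / 4.333×10⁻⁵ mol photons = 0.441.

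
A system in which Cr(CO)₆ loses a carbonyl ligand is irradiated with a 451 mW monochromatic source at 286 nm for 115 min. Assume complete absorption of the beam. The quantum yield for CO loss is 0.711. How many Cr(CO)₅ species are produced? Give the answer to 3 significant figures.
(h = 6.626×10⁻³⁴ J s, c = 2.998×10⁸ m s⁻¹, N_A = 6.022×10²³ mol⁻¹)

3.19×10²¹ species

Photon energy at 286 nm: hc/λ = (6.626×10⁻³⁴)(2.998×10⁸)/(286×10⁻⁹) = 6.946×10⁻¹⁹ J.
Energy delivered: (451 mW)(6900 s) = 3112 J.
Photons incident: 3112 / 6.946×10⁻¹⁹ = 4.480×10²¹, i.e. 4.480×10²¹/6.022×10²³ = 0.007439 mol.
Product: Φ × n_abs = 0.711 × 0.007439 = 0.005289 mol.
As a count: 0.005289 × 6.022×10²³ = 3.19×10²¹.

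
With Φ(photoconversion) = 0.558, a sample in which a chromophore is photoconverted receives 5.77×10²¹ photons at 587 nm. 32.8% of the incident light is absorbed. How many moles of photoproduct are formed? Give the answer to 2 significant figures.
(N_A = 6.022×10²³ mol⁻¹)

0.0018 mol

Moles of photons: 5.77×10²¹ / 6.022×10²³ = 0.009582 mol.
Photons absorbed: 0.328 × 0.009582 = 0.003143 mol.
Product: Φ × n_abs = 0.558 × 0.003143 = 0.001754 mol.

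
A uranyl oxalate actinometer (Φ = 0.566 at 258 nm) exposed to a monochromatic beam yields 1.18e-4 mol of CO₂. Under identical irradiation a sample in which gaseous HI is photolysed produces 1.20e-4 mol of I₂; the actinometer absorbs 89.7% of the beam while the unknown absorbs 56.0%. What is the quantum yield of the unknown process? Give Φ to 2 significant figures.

Φ = 0.92

Photons absorbed by the actinometer: 1.18e-4 / 0.566 = 2.085e-4 mol.
Incident flux: 2.085e-4 / 0.897 = 2.324e-4 einstein.
Absorbed by unknown: 0.560 × 2.324e-4 = 1.301e-4 mol.
Φ(unknown) = 1.20e-4 / 1.301e-4 = 0.92.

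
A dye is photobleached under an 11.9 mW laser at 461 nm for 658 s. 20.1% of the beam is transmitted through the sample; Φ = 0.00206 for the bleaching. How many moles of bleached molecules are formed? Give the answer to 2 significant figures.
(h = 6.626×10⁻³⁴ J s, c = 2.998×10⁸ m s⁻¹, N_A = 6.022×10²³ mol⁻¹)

Photon energy at 461 nm: hc/λ = (6.626×10⁻³⁴)(2.998×10⁸)/(461×10⁻⁹) = 4.309×10⁻¹⁹ J.
Energy delivered: (11.9 mW)(658 s) = 7.830 J.
Photons incident: 7.830 / 4.309×10⁻¹⁹ = 1.817×10¹⁹, i.e. 1.817×10¹⁹/6.022×10²³ = 3.017×10⁻⁵ mol.
Fraction absorbed: 1 − 20.1/100 = 0.7990.
Photons absorbed: 0.7990 × 3.017×10⁻⁵ = 2.411×10⁻⁵ mol.
Product: Φ × n_abs = 0.00206 × 2.411×10⁻⁵ = 4.967×10⁻⁸ mol.

5.0×10⁻⁸ mol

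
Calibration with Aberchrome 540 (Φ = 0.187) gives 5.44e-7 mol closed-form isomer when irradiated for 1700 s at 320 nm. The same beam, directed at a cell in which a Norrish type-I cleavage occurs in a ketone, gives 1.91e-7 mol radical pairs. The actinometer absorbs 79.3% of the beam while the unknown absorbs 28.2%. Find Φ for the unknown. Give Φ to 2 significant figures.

Photons absorbed by the actinometer: 5.44e-7 / 0.187 = 2.909e-6 mol.
Incident flux: 2.909e-6 / 0.793 = 3.668e-6 einstein.
Absorbed by unknown: 0.282 × 3.668e-6 = 1.034e-6 mol.
Φ(unknown) = 1.91e-7 / 1.034e-6 = 0.18.

Φ = 0.18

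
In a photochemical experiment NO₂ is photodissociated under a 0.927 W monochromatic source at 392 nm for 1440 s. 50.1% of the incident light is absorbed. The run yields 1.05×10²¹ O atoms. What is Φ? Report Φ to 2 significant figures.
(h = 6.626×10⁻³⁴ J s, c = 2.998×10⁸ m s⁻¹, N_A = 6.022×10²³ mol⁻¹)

Φ = 0.80

Product: 1.05×10²¹ / 6.022×10²³ = 0.001744 mol.
Photon energy at 392 nm: hc/λ = (6.626×10⁻³⁴)(2.998×10⁸)/(392×10⁻⁹) = 5.068×10⁻¹⁹ J.
Energy delivered: (0.927 W)(1440 s) = 1335 J.
Photons incident: 1335 / 5.068×10⁻¹⁹ = 2.634×10²¹, i.e. 2.634×10²¹/6.022×10²³ = 0.004374 mol.
Photons absorbed: 0.501 × 0.004374 = 0.002191 mol.
Φ = 0.001744 mol / 0.002191 mol photons = 0.80.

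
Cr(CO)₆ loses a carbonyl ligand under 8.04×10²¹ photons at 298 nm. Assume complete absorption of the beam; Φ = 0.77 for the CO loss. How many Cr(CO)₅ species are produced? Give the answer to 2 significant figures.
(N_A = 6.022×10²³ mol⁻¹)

6.2×10²¹ species

Moles of photons: 8.04×10²¹ / 6.022×10²³ = 0.01335 mol.
Product: Φ × n_abs = 0.77 × 0.01335 = 0.01028 mol.
As a count: 0.01028 × 6.022×10²³ = 6.2×10²¹.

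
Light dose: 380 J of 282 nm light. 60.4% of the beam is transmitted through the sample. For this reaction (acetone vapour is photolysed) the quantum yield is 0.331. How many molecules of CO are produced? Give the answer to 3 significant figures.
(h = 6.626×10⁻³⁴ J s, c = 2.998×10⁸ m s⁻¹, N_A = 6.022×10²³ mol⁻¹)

Photon energy at 282 nm: hc/λ = (6.626×10⁻³⁴)(2.998×10⁸)/(282×10⁻⁹) = 7.044×10⁻¹⁹ J.
Photons incident: 380 / 7.044×10⁻¹⁹ = 5.395×10²⁰, i.e. 5.395×10²⁰/6.022×10²³ = 8.959×10⁻⁴ mol.
Fraction absorbed: 1 − 60.4/100 = 0.3960.
Photons absorbed: 0.3960 × 8.959×10⁻⁴ = 3.548×10⁻⁴ mol.
Product: Φ × n_abs = 0.331 × 3.548×10⁻⁴ = 1.174×10⁻⁴ mol.
As a count: 1.174×10⁻⁴ × 6.022×10²³ = 7.07×10¹⁹.

7.07×10¹⁹ molecules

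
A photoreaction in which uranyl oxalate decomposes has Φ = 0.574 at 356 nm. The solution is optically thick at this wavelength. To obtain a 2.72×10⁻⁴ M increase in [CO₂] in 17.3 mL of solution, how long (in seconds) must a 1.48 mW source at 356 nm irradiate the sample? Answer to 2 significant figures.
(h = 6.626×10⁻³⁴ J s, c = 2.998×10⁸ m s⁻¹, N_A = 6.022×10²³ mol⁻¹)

t ≈ 1900 s

Product: (2.72×10⁻⁴ M)(0.0173 L) = 4.706×10⁻⁶ mol.
Photons that must be absorbed: 4.706×10⁻⁶ / 0.574 = 8.199×10⁻⁶ mol.
Photon energy: hc/λ = 5.580×10⁻¹⁹ J; per mole, 3.360×10⁵ J mol⁻¹.
Energy required: 8.199×10⁻⁶ × 3.360×10⁵ = 2.755 J.
Time: 2.755 J / 0.00148 W = 1900 s.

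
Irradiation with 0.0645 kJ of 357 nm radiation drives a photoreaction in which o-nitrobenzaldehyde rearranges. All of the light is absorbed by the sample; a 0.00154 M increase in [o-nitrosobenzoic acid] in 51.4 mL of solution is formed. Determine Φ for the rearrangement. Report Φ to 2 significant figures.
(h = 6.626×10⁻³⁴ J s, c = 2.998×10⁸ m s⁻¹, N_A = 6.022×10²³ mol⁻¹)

Product: (0.00154 M)(0.0514 L) = 7.916×10⁻⁵ mol.
Photon energy at 357 nm: hc/λ = (6.626×10⁻³⁴)(2.998×10⁸)/(357×10⁻⁹) = 5.564×10⁻¹⁹ J.
Incident energy: 0.0645 kJ = 64.5 J.
Photons incident: 64.5 / 5.564×10⁻¹⁹ = 1.159×10²⁰, i.e. 1.159×10²⁰/6.022×10²³ = 1.925×10⁻⁴ mol.
Φ = 7.916×10⁻⁵ mol / 1.925×10⁻⁴ mol photons = 0.41.

Φ = 0.41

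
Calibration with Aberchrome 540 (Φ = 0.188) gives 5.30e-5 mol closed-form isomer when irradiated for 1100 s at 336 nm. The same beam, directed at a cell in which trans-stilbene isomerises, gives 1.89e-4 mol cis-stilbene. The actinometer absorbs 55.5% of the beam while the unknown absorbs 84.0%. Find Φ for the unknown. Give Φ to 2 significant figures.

Photons absorbed by the actinometer: 5.30e-5 / 0.188 = 2.819e-4 mol.
Incident flux: 2.819e-4 / 0.555 = 5.079e-4 einstein.
Absorbed by unknown: 0.840 × 5.079e-4 = 4.266e-4 mol.
Φ(unknown) = 1.89e-4 / 4.266e-4 = 0.44.

Φ = 0.44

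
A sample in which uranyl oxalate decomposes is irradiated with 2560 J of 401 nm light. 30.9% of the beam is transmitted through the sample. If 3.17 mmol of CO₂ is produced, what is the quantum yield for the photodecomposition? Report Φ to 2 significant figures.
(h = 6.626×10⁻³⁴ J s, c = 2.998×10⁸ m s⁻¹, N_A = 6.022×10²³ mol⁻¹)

Product: 3.17 mmol = 0.00317 mol.
Photon energy at 401 nm: hc/λ = (6.626×10⁻³⁴)(2.998×10⁸)/(401×10⁻⁹) = 4.954×10⁻¹⁹ J.
Photons incident: 2560 / 4.954×10⁻¹⁹ = 5.168×10²¹, i.e. 5.168×10²¹/6.022×10²³ = 0.008582 mol.
Fraction absorbed: 1 − 30.9/100 = 0.6910.
Photons absorbed: 0.6910 × 0.008582 = 0.005930 mol.
Φ = 0.00317 mol / 0.005930 mol photons = 0.53.

Φ = 0.53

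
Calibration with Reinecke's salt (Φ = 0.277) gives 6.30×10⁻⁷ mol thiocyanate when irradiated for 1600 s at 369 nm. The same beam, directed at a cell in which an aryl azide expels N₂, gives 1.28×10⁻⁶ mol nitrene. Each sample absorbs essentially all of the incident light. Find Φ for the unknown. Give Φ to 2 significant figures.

Photons absorbed by the actinometer: 6.30×10⁻⁷ / 0.277 = 2.274×10⁻⁶ mol.
Φ(unknown) = 1.28×10⁻⁶ / 2.274×10⁻⁶ = 0.56.

Φ = 0.56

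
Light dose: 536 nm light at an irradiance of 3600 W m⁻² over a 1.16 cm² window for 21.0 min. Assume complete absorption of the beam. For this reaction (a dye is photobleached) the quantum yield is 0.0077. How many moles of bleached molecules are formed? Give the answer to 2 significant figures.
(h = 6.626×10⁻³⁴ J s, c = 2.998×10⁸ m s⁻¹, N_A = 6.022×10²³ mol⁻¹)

Photon energy at 536 nm: hc/λ = (6.626×10⁻³⁴)(2.998×10⁸)/(536×10⁻⁹) = 3.706×10⁻¹⁹ J.
Energy delivered: (3600 W m⁻²)(1.16×10⁻⁴ m²)(1260 s) = 526.2 J.
Photons incident: 526.2 / 3.706×10⁻¹⁹ = 1.420×10²¹, i.e. 1.420×10²¹/6.022×10²³ = 0.002358 mol.
Product: Φ × n_abs = 0.0077 × 0.002358 = 1.816×10⁻⁵ mol.

1.8×10⁻⁵ mol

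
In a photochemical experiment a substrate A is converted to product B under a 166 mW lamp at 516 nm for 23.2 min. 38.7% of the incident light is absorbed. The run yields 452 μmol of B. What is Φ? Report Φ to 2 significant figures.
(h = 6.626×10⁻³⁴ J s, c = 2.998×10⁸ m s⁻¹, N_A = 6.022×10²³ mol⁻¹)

Φ = 1.2

Product: 452 μmol = 4.52×10⁻⁴ mol.
Photon energy at 516 nm: hc/λ = (6.626×10⁻³⁴)(2.998×10⁸)/(516×10⁻⁹) = 3.850×10⁻¹⁹ J.
Energy delivered: (166 mW)(1392 s) = 231.1 J.
Photons incident: 231.1 / 3.850×10⁻¹⁹ = 6.003×10²⁰, i.e. 6.003×10²⁰/6.022×10²³ = 9.968×10⁻⁴ mol.
Photons absorbed: 0.387 × 9.968×10⁻⁴ = 3.858×10⁻⁴ mol.
Φ = 4.52×10⁻⁴ mol / 3.858×10⁻⁴ mol photons = 1.2.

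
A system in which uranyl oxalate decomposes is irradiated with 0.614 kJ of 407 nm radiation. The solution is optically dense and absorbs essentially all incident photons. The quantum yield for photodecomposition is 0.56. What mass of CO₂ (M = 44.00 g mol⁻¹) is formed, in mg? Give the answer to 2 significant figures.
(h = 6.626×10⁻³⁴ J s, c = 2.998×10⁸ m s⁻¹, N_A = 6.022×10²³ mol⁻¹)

51 mg

Photon energy at 407 nm: hc/λ = (6.626×10⁻³⁴)(2.998×10⁸)/(407×10⁻⁹) = 4.881×10⁻¹⁹ J.
Incident energy: 0.614 kJ = 614 J.
Photons incident: 614 / 4.881×10⁻¹⁹ = 1.258×10²¹, i.e. 1.258×10²¹/6.022×10²³ = 0.002089 mol.
Product: Φ × n_abs = 0.56 × 0.002089 = 0.001170 mol.
Mass: 0.001170 × 44.00 = 0.05148 g = 51 mg.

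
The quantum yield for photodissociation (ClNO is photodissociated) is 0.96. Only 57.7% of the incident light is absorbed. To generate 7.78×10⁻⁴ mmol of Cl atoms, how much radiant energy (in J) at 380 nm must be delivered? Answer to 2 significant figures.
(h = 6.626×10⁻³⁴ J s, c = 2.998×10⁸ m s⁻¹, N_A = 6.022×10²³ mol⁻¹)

Product: 7.78×10⁻⁴ mmol = 7.78×10⁻⁷ mol.
Photons that must be absorbed: 7.78×10⁻⁷ / 0.96 = 8.104×10⁻⁷ mol.
Incident photons needed: 8.104×10⁻⁷ / 0.577 = 1.405×10⁻⁶ mol.
Photon energy: hc/λ = 5.228×10⁻¹⁹ J; per mole, 3.148×10⁵ J mol⁻¹.
Energy required: 1.405×10⁻⁶ × 3.148×10⁵ = 0.44 J.

0.44 J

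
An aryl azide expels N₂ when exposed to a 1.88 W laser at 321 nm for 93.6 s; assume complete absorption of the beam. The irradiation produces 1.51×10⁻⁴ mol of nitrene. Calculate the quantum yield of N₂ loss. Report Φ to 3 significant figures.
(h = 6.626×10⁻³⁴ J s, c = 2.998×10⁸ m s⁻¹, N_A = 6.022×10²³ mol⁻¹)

Φ = 0.320

Photon energy at 321 nm: hc/λ = (6.626×10⁻³⁴)(2.998×10⁸)/(321×10⁻⁹) = 6.188×10⁻¹⁹ J.
Energy delivered: (1.88 W)(93.6 s) = 176.0 J.
Photons incident: 176.0 / 6.188×10⁻¹⁹ = 2.844×10²⁰, i.e. 2.844×10²⁰/6.022×10²³ = 4.723×10⁻⁴ mol.
Φ = 1.51×10⁻⁴ mol / 4.723×10⁻⁴ mol photons = 0.320.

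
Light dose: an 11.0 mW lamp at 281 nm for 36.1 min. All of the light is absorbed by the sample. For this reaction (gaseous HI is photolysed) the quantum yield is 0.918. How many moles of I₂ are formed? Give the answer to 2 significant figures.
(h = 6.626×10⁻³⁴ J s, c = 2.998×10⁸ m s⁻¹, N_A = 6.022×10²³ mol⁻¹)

5.1×10⁻⁵ mol

Photon energy at 281 nm: hc/λ = (6.626×10⁻³⁴)(2.998×10⁸)/(281×10⁻⁹) = 7.069×10⁻¹⁹ J.
Energy delivered: (11.0 mW)(2166 s) = 23.83 J.
Photons incident: 23.83 / 7.069×10⁻¹⁹ = 3.371×10¹⁹, i.e. 3.371×10¹⁹/6.022×10²³ = 5.598×10⁻⁵ mol.
Product: Φ × n_abs = 0.918 × 5.598×10⁻⁵ = 5.139×10⁻⁵ mol.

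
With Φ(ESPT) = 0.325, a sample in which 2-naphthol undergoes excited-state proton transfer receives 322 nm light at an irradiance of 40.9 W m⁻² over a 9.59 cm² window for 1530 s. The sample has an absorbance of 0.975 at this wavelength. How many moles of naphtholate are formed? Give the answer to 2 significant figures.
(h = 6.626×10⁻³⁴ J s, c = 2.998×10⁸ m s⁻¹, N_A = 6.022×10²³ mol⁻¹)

4.7×10⁻⁵ mol

Photon energy at 322 nm: hc/λ = (6.626×10⁻³⁴)(2.998×10⁸)/(322×10⁻⁹) = 6.169×10⁻¹⁹ J.
Energy delivered: (40.9 W m⁻²)(9.59×10⁻⁴ m²)(1530 s) = 60.01 J.
Photons incident: 60.01 / 6.169×10⁻¹⁹ = 9.728×10¹⁹, i.e. 9.728×10¹⁹/6.022×10²³ = 1.615×10⁻⁴ mol.
Fraction absorbed: 1 − 10^(−0.975) = 0.8941.
Photons absorbed: 0.8941 × 1.615×10⁻⁴ = 1.444×10⁻⁴ mol.
Product: Φ × n_abs = 0.325 × 1.444×10⁻⁴ = 4.693×10⁻⁵ mol.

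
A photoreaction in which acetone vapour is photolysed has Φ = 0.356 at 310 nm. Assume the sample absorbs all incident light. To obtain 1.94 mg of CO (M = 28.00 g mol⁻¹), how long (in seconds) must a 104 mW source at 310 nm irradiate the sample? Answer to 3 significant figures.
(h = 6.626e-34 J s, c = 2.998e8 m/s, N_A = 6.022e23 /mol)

Product: 1.94 mg / 28.00 g mol⁻¹ = 6.929e-5 mol.
Photons that must be absorbed: 6.929e-5 / 0.356 = 1.946e-4 mol.
Photon energy: hc/λ = 6.408e-19 J; per mole, 3.859e5 J mol⁻¹.
Energy required: 1.946e-4 × 3.859e5 = 75.10 J.
Time: 75.10 J / 0.104 W = 722 s.

t ≈ 722 s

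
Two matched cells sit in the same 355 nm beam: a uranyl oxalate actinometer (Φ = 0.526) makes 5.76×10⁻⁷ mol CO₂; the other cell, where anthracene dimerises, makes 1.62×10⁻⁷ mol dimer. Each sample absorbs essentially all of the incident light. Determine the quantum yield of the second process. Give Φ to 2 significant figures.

Φ = 0.15

Photons absorbed by the actinometer: 5.76×10⁻⁷ / 0.526 = 1.095×10⁻⁶ mol.
Φ(unknown) = 1.62×10⁻⁷ / 1.095×10⁻⁶ = 0.15.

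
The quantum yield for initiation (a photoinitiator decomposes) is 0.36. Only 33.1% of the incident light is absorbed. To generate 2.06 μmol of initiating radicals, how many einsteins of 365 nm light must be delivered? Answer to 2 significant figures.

1.7×10⁻⁵ einstein

Product: 2.06 μmol = 2.06×10⁻⁶ mol.
Photons that must be absorbed: 2.06×10⁻⁶ / 0.36 = 5.722×10⁻⁶ mol.
Incident photons needed: 5.722×10⁻⁶ / 0.331 = 1.729×10⁻⁵ mol.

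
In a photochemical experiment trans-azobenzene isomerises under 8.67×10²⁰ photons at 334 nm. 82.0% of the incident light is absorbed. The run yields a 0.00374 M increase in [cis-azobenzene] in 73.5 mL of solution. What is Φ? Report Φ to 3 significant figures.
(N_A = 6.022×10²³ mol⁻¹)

Φ = 0.233

Product: (0.00374 M)(0.0735 L) = 2.749×10⁻⁴ mol.
Moles of photons: 8.67×10²⁰ / 6.022×10²³ = 0.001440 mol.
Photons absorbed: 0.820 × 0.001440 = 0.001181 mol.
Φ = 2.749×10⁻⁴ mol / 0.001181 mol photons = 0.233.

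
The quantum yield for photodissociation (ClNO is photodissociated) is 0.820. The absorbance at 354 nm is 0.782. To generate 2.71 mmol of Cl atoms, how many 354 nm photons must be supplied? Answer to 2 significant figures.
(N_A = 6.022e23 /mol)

2.4e21 photons

Product: 2.71 mmol = 0.00271 mol.
Photons that must be absorbed: 0.00271 / 0.820 = 0.003305 mol.
Fraction absorbed: 1 − 10^(−0.782) = 0.8348.
Incident photons needed: 0.003305 / 0.8348 = 0.003959 mol.
Photon count: 0.003959 × 6.022e23 = 2.4e21.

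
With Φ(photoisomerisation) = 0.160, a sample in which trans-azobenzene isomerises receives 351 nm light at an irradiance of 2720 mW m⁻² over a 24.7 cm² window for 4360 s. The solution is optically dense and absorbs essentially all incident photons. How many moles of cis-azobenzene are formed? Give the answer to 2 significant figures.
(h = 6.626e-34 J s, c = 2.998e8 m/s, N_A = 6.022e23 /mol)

1.4e-5 mol

Photon energy at 351 nm: hc/λ = (6.626e-34)(2.998e8)/(351e-9) = 5.659e-19 J.
Energy delivered: (2720 mW m⁻²)(24.7e-4 m²)(4360 s) = 29.29 J.
Photons incident: 29.29 / 5.659e-19 = 5.176e19, i.e. 5.176e19/6.022e23 = 8.595e-5 mol.
Product: Φ × n_abs = 0.160 × 8.595e-5 = 1.375e-5 mol.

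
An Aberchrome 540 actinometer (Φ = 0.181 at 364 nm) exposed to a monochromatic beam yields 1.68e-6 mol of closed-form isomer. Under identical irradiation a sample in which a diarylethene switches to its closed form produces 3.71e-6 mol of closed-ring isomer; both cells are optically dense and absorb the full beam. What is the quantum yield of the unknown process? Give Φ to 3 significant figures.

Photons absorbed by the actinometer: 1.68e-6 / 0.181 = 9.282e-6 mol.
Φ(unknown) = 3.71e-6 / 9.282e-6 = 0.400.

Φ = 0.400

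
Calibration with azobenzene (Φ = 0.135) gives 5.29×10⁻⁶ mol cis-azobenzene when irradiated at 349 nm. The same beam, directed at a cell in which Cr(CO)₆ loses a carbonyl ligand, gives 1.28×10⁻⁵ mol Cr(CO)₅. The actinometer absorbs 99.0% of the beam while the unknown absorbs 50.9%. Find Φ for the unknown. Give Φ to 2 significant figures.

Φ = 0.64

Photons absorbed by the actinometer: 5.29×10⁻⁶ / 0.135 = 3.919×10⁻⁵ mol.
Incident flux: 3.919×10⁻⁵ / 0.990 = 3.959×10⁻⁵ einstein.
Absorbed by unknown: 0.509 × 3.959×10⁻⁵ = 2.015×10⁻⁵ mol.
Φ(unknown) = 1.28×10⁻⁵ / 2.015×10⁻⁵ = 0.64.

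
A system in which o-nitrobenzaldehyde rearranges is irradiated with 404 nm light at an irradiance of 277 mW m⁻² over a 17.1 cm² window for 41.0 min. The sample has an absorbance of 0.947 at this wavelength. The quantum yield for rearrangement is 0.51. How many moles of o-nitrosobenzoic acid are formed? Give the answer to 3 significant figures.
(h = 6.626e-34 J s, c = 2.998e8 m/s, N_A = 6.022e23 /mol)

Photon energy at 404 nm: hc/λ = (6.626e-34)(2.998e8)/(404e-9) = 4.917e-19 J.
Energy delivered: (277 mW m⁻²)(17.1e-4 m²)(2460 s) = 1.165 J.
Photons incident: 1.165 / 4.917e-19 = 2.369e18, i.e. 2.369e18/6.022e23 = 3.934e-6 mol.
Fraction absorbed: 1 − 10^(−0.947) = 0.8870.
Photons absorbed: 0.8870 × 3.934e-6 = 3.489e-6 mol.
Product: Φ × n_abs = 0.51 × 3.489e-6 = 1.779e-6 mol.

1.78e-6 mol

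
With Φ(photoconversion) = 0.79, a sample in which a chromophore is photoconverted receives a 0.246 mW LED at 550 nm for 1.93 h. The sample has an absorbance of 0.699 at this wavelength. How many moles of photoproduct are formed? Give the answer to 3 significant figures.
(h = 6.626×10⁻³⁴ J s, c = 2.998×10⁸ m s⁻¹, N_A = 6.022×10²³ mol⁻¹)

Photon energy at 550 nm: hc/λ = (6.626×10⁻³⁴)(2.998×10⁸)/(550×10⁻⁹) = 3.612×10⁻¹⁹ J.
Energy delivered: (0.246 mW)(6948 s) = 1.709 J.
Photons incident: 1.709 / 3.612×10⁻¹⁹ = 4.731×10¹⁸, i.e. 4.731×10¹⁸/6.022×10²³ = 7.856×10⁻⁶ mol.
Fraction absorbed: 1 − 10^(−0.699) = 0.8000.
Photons absorbed: 0.8000 × 7.856×10⁻⁶ = 6.285×10⁻⁶ mol.
Product: Φ × n_abs = 0.79 × 6.285×10⁻⁶ = 4.965×10⁻⁶ mol.

4.97×10⁻⁶ mol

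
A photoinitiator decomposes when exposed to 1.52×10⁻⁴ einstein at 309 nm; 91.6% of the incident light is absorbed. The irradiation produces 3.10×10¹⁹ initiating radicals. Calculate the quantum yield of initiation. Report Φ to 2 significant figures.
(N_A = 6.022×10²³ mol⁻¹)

Φ = 0.37

Product: 3.10×10¹⁹ / 6.022×10²³ = 5.148×10⁻⁵ mol.
Photons absorbed: 0.916 × 1.52×10⁻⁴ = 1.392×10⁻⁴ mol.
Φ = 5.148×10⁻⁵ mol / 1.392×10⁻⁴ mol photons = 0.37.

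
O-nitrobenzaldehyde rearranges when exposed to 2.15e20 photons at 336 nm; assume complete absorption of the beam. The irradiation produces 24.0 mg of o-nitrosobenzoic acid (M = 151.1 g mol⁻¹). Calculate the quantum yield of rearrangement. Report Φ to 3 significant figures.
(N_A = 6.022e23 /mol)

Φ = 0.445

Product: 24.0 mg / 151.1 g mol⁻¹ = 1.588e-4 mol.
Moles of photons: 2.15e20 / 6.022e23 = 3.570e-4 mol.
Φ = 1.588e-4 mol / 3.570e-4 mol photons = 0.445.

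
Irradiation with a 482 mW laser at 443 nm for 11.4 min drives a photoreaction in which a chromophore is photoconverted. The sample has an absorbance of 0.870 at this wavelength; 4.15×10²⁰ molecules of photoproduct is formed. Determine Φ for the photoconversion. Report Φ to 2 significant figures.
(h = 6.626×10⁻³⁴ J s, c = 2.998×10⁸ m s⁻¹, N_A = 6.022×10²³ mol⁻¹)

Product: 4.15×10²⁰ / 6.022×10²³ = 6.891×10⁻⁴ mol.
Photon energy at 443 nm: hc/λ = (6.626×10⁻³⁴)(2.998×10⁸)/(443×10⁻⁹) = 4.484×10⁻¹⁹ J.
Energy delivered: (482 mW)(684 s) = 329.7 J.
Photons incident: 329.7 / 4.484×10⁻¹⁹ = 7.353×10²⁰, i.e. 7.353×10²⁰/6.022×10²³ = 0.001221 mol.
Fraction absorbed: 1 − 10^(−0.870) = 0.8651.
Photons absorbed: 0.8651 × 0.001221 = 0.001056 mol.
Φ = 6.891×10⁻⁴ mol / 0.001056 mol photons = 0.65.

Φ = 0.65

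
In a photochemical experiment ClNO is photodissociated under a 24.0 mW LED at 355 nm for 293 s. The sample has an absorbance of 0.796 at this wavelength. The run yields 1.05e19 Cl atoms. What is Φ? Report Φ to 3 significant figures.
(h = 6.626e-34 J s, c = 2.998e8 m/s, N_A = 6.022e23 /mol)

Φ = 0.995

Product: 1.05e19 / 6.022e23 = 1.744e-5 mol.
Photon energy at 355 nm: hc/λ = (6.626e-34)(2.998e8)/(355e-9) = 5.596e-19 J.
Energy delivered: (24.0 mW)(293 s) = 7.032 J.
Photons incident: 7.032 / 5.596e-19 = 1.257e19, i.e. 1.257e19/6.022e23 = 2.087e-5 mol.
Fraction absorbed: 1 − 10^(−0.796) = 0.8400.
Photons absorbed: 0.8400 × 2.087e-5 = 1.753e-5 mol.
Φ = 1.744e-5 mol / 1.753e-5 mol photons = 0.995.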